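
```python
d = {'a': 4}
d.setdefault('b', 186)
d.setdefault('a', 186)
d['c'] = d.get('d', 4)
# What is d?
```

After line 1: d = {'a': 4}
After line 2 (setdefault adds 'b'=186): d = {'a': 4, 'b': 186}
After line 3 (setdefault 'a' no-op, already exists): d = {'a': 4, 'b': 186}
After line 4 (get('d', 4) returns default since 'd' not in d): d = {'a': 4, 'b': 186, 'c': 4}

{'a': 4, 'b': 186, 'c': 4}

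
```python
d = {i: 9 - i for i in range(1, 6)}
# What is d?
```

{1: 8, 2: 7, 3: 6, 4: 5, 5: 4}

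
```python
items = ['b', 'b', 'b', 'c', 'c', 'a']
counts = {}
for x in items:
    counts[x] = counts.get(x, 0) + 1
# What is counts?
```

Initial: counts = {}, items = ['b', 'b', 'b', 'c', 'c', 'a']
See 'b': counts = {'b': 1}
See 'b': counts = {'b': 2}
See 'b': counts = {'b': 3}
See 'c': counts = {'b': 3, 'c': 1}
See 'c': counts = {'b': 3, 'c': 2}
See 'a': counts = {'b': 3, 'c': 2, 'a': 1}

{'b': 3, 'c': 2, 'a': 1}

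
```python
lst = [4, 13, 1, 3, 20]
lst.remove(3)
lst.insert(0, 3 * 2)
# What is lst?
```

After line 1: lst = [4, 13, 1, 3, 20]
After line 2 (remove first 3): lst = [4, 13, 1, 20]
After line 3 (insert 6 at index 0): lst = [6, 4, 13, 1, 20]

[6, 4, 13, 1, 20]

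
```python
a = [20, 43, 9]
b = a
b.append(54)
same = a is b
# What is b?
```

After line 1: a = [20, 43, 9]
After line 2 (b = a is an alias, same object): a = [20, 43, 9], b = [20, 43, 9]
After line 3 (b.append mutates the shared list): a = [20, 43, 9, 54], b = [20, 43, 9, 54]
After line 4 (same = a is b; same object -> True): same = True

[20, 43, 9, 54]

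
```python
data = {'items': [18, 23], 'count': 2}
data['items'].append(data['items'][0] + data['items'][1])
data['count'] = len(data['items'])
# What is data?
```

After line 1: data = {'items': [18, 23], 'count': 2}
After line 2 (append 18 + 23 = 41): data = {'items': [18, 23, 41], 'count': 2}
After line 3 (count = len(items) = 3): data = {'items': [18, 23, 41], 'count': 3}

{'items': [18, 23, 41], 'count': 3}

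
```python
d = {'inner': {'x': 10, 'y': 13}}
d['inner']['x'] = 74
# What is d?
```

After line 1: d = {'inner': {'x': 10, 'y': 13}}
After line 2 (inner x overwritten): d = {'inner': {'x': 74, 'y': 13}}

{'inner': {'x': 74, 'y': 13}}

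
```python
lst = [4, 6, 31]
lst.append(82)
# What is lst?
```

[4, 6, 31, 82]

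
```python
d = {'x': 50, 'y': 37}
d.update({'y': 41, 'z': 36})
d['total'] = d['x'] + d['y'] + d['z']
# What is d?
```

After line 1: d = {'x': 50, 'y': 37}
After line 2 (y overwritten, z added): d = {'x': 50, 'y': 41, 'z': 36}
After line 3 (total = 50 + 41 + 36 = 127): d = {'x': 50, 'y': 41, 'z': 36, 'total': 127}

{'x': 50, 'y': 41, 'z': 36, 'total': 127}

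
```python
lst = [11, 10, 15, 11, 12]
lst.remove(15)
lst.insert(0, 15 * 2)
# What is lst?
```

After line 1: lst = [11, 10, 15, 11, 12]
After line 2 (remove first 15): lst = [11, 10, 11, 12]
After line 3 (insert 30 at index 0): lst = [30, 11, 10, 11, 12]

[30, 11, 10, 11, 12]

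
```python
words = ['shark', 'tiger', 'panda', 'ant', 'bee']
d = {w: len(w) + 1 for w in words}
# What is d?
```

{'shark': 6, 'tiger': 6, 'panda': 6, 'ant': 4, 'bee': 4}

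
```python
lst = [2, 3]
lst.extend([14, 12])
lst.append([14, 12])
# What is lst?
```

After line 1: lst = [2, 3]
After line 2 (extend unpacks [14, 12]): lst = [2, 3, 14, 12]
After line 3 (append adds [14, 12] as single element): lst = [2, 3, 14, 12, [14, 12]]

[2, 3, 14, 12, [14, 12]]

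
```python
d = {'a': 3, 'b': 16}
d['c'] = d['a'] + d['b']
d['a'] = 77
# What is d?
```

After line 1: d = {'a': 3, 'b': 16}
After line 2 (d['c'] = 3 + 16): d = {'a': 3, 'b': 16, 'c': 19}
After line 3: d = {'a': 77, 'b': 16, 'c': 19}

{'a': 77, 'b': 16, 'c': 19}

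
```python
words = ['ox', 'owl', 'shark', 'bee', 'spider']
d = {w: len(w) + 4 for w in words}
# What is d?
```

{'ox': 6, 'owl': 7, 'shark': 9, 'bee': 7, 'spider': 10}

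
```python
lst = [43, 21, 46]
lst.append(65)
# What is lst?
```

[43, 21, 46, 65]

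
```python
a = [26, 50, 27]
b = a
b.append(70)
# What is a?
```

After line 1: a = [26, 50, 27]
After line 2 (b = a is an alias, same object): a = [26, 50, 27], b = [26, 50, 27]
After line 3 (b.append mutates the shared list): a = [26, 50, 27, 70], b = [26, 50, 27, 70]

[26, 50, 27, 70]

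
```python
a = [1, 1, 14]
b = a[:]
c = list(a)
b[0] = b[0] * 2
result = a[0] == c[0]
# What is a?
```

After line 1: a = [1, 1, 14]
After line 2 (b = a[:], copy): a = [1, 1, 14], b = [1, 1, 14]
After line 3 (c = list(a) is a copy, new object): c = [1, 1, 14]
After line 4 (b[0] = 1 * 2 = 2; only b mutates (copy)): a = [1, 1, 14], b = [2, 1, 14], c = [1, 1, 14]
After line 5 (a[0] = 1, c[0] = 1; result = True)

[1, 1, 14]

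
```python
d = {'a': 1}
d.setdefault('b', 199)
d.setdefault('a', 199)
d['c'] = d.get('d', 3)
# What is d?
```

After line 1: d = {'a': 1}
After line 2 (setdefault adds 'b'=199): d = {'a': 1, 'b': 199}
After line 3 (setdefault 'a' no-op, already exists): d = {'a': 1, 'b': 199}
After line 4 (get('d', 3) returns default since 'd' not in d): d = {'a': 1, 'b': 199, 'c': 3}

{'a': 1, 'b': 199, 'c': 3}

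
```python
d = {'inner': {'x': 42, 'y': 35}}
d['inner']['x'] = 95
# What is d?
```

After line 1: d = {'inner': {'x': 42, 'y': 35}}
After line 2 (inner x overwritten): d = {'inner': {'x': 95, 'y': 35}}

{'inner': {'x': 95, 'y': 35}}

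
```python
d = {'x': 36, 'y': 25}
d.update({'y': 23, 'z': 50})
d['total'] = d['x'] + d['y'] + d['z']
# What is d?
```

After line 1: d = {'x': 36, 'y': 25}
After line 2 (y overwritten, z added): d = {'x': 36, 'y': 23, 'z': 50}
After line 3 (total = 36 + 23 + 50 = 109): d = {'x': 36, 'y': 23, 'z': 50, 'total': 109}

{'x': 36, 'y': 23, 'z': 50, 'total': 109}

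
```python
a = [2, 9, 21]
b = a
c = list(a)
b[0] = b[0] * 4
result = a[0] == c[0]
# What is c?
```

After line 1: a = [2, 9, 21]
After line 2 (b = a, alias): a = [2, 9, 21], b = [2, 9, 21]
After line 3 (c = list(a) is a copy, new object): c = [2, 9, 21]
After line 4 (b[0] = 2 * 4 = 8; mutates shared a/b): a = b = [8, 9, 21], c = [2, 9, 21]
After line 5 (a[0] = 8, c[0] = 2; result = False)

[2, 9, 21]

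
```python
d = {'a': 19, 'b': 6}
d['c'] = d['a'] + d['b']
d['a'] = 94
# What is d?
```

After line 1: d = {'a': 19, 'b': 6}
After line 2 (d['c'] = 19 + 6): d = {'a': 19, 'b': 6, 'c': 25}
After line 3: d = {'a': 94, 'b': 6, 'c': 25}

{'a': 94, 'b': 6, 'c': 25}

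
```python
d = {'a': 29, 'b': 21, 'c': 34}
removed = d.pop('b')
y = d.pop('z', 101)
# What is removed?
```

After line 1: d = {'a': 29, 'b': 21, 'c': 34}
After line 2 (pop 'b' returns 21): d = {'a': 29, 'c': 34}, removed = 21
After line 3 (pop 'z' missing, returns default 101): d = {'a': 29, 'c': 34}, y = 101

21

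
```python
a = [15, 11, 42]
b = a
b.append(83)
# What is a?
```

After line 1: a = [15, 11, 42]
After line 2 (b = a is an alias, same object): a = [15, 11, 42], b = [15, 11, 42]
After line 3 (b.append mutates the shared list): a = [15, 11, 42, 83], b = [15, 11, 42, 83]

[15, 11, 42, 83]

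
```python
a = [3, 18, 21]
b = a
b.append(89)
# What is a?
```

After line 1: a = [3, 18, 21]
After line 2 (b = a is an alias, same object): a = [3, 18, 21], b = [3, 18, 21]
After line 3 (b.append mutates the shared list): a = [3, 18, 21, 89], b = [3, 18, 21, 89]

[3, 18, 21, 89]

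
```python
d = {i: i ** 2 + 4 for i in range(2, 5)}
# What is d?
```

{2: 8, 3: 13, 4: 20}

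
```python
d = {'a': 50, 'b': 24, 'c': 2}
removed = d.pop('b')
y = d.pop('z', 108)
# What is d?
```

After line 1: d = {'a': 50, 'b': 24, 'c': 2}
After line 2 (pop 'b' returns 24): d = {'a': 50, 'c': 2}, removed = 24
After line 3 (pop 'z' missing, returns default 108): d = {'a': 50, 'c': 2}, y = 108

{'a': 50, 'c': 2}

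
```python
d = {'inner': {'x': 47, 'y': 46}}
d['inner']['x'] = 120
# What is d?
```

After line 1: d = {'inner': {'x': 47, 'y': 46}}
After line 2 (inner x overwritten): d = {'inner': {'x': 120, 'y': 46}}

{'inner': {'x': 120, 'y': 46}}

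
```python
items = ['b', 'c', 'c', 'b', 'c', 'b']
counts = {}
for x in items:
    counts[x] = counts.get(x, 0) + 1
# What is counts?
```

Initial: counts = {}, items = ['b', 'c', 'c', 'b', 'c', 'b']
See 'b': counts = {'b': 1}
See 'c': counts = {'b': 1, 'c': 1}
See 'c': counts = {'b': 1, 'c': 2}
See 'b': counts = {'b': 2, 'c': 2}
See 'c': counts = {'b': 2, 'c': 3}
See 'b': counts = {'b': 3, 'c': 3}

{'b': 3, 'c': 3}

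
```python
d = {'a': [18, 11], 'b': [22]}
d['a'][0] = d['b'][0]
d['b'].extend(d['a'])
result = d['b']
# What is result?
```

After line 1: d = {'a': [18, 11], 'b': [22]}
After line 2 (a[0] = b[0] = 22): d = {'a': [22, 11], 'b': [22]}
After line 3 (b.extend(a) appends [22, 11]): d = {'a': [22, 11], 'b': [22, 22, 11]}
After line 4: result = d['b'] = [22, 22, 11]

[22, 22, 11]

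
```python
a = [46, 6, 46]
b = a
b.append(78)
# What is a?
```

After line 1: a = [46, 6, 46]
After line 2 (b = a is an alias, same object): a = [46, 6, 46], b = [46, 6, 46]
After line 3 (b.append mutates the shared list): a = [46, 6, 46, 78], b = [46, 6, 46, 78]

[46, 6, 46, 78]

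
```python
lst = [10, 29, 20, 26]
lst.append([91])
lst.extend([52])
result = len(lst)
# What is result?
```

After line 1: lst = [10, 29, 20, 26]
After line 2 (append adds [91] as single element): lst = [10, 29, 20, 26, [91]]
After line 3 (extend unpacks [52], adds 52): lst = [10, 29, 20, 26, [91], 52]
After line 4: result = len(lst) = 6

6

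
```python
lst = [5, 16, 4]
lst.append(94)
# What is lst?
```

[5, 16, 4, 94]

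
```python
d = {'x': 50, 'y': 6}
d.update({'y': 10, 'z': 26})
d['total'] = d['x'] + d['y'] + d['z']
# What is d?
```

After line 1: d = {'x': 50, 'y': 6}
After line 2 (y overwritten, z added): d = {'x': 50, 'y': 10, 'z': 26}
After line 3 (total = 50 + 10 + 26 = 86): d = {'x': 50, 'y': 10, 'z': 26, 'total': 86}

{'x': 50, 'y': 10, 'z': 26, 'total': 86}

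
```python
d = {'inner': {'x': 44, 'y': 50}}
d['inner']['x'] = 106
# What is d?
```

After line 1: d = {'inner': {'x': 44, 'y': 50}}
After line 2 (inner x overwritten): d = {'inner': {'x': 106, 'y': 50}}

{'inner': {'x': 106, 'y': 50}}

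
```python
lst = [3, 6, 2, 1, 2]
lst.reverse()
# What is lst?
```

[2, 1, 2, 6, 3]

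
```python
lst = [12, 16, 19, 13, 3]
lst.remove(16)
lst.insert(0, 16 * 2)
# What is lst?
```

After line 1: lst = [12, 16, 19, 13, 3]
After line 2 (remove first 16): lst = [12, 19, 13, 3]
After line 3 (insert 32 at index 0): lst = [32, 12, 19, 13, 3]

[32, 12, 19, 13, 3]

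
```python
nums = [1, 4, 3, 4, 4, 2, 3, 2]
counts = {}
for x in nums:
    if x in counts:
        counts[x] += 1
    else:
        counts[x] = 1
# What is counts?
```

Initial: counts = {}, nums = [1, 4, 3, 4, 4, 2, 3, 2]
See 1: counts = {1: 1}
See 4: counts = {1: 1, 4: 1}
See 3: counts = {1: 1, 4: 1, 3: 1}
See 4: counts = {1: 1, 4: 2, 3: 1}
See 4: counts = {1: 1, 4: 3, 3: 1}
See 2: counts = {1: 1, 4: 3, 3: 1, 2: 1}
See 3: counts = {1: 1, 4: 3, 3: 2, 2: 1}
See 2: counts = {1: 1, 4: 3, 3: 2, 2: 2}

{1: 1, 4: 3, 3: 2, 2: 2}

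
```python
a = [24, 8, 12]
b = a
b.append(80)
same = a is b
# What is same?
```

After line 1: a = [24, 8, 12]
After line 2 (b = a is an alias, same object): a = [24, 8, 12], b = [24, 8, 12]
After line 3 (b.append mutates the shared list): a = [24, 8, 12, 80], b = [24, 8, 12, 80]
After line 4 (same = a is b; same object -> True): same = True

True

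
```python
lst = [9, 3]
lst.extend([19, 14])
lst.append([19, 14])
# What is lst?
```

After line 1: lst = [9, 3]
After line 2 (extend unpacks [19, 14]): lst = [9, 3, 19, 14]
After line 3 (append adds [19, 14] as single element): lst = [9, 3, 19, 14, [19, 14]]

[9, 3, 19, 14, [19, 14]]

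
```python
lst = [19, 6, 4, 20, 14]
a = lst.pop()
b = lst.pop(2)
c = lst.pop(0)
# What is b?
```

After line 1: lst = [19, 6, 4, 20, 14]
After line 2 (pop() -> a = 14): lst = [19, 6, 4, 20]
After line 3 (pop(2) -> b = 4): lst = [19, 6, 20]
After line 4 (pop(0) -> c = 19): lst = [6, 20]

4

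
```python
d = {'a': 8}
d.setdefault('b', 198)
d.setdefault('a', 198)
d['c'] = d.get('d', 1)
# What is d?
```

After line 1: d = {'a': 8}
After line 2 (setdefault adds 'b'=198): d = {'a': 8, 'b': 198}
After line 3 (setdefault 'a' no-op, already exists): d = {'a': 8, 'b': 198}
After line 4 (get('d', 1) returns default since 'd' not in d): d = {'a': 8, 'b': 198, 'c': 1}

{'a': 8, 'b': 198, 'c': 1}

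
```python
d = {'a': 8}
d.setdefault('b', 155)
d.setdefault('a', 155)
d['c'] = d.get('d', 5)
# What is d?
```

After line 1: d = {'a': 8}
After line 2 (setdefault adds 'b'=155): d = {'a': 8, 'b': 155}
After line 3 (setdefault 'a' no-op, already exists): d = {'a': 8, 'b': 155}
After line 4 (get('d', 5) returns default since 'd' not in d): d = {'a': 8, 'b': 155, 'c': 5}

{'a': 8, 'b': 155, 'c': 5}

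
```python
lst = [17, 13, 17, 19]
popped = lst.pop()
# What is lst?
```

[17, 13, 17]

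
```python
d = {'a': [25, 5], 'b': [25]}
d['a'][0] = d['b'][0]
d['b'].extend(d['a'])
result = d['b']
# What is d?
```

After line 1: d = {'a': [25, 5], 'b': [25]}
After line 2 (a[0] = b[0] = 25): d = {'a': [25, 5], 'b': [25]}
After line 3 (b.extend(a) appends [25, 5]): d = {'a': [25, 5], 'b': [25, 25, 5]}
After line 4: result = d['b'] = [25, 25, 5]

{'a': [25, 5], 'b': [25, 25, 5]}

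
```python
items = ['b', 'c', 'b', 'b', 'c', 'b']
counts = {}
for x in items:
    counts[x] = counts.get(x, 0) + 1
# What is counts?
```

Initial: counts = {}, items = ['b', 'c', 'b', 'b', 'c', 'b']
See 'b': counts = {'b': 1}
See 'c': counts = {'b': 1, 'c': 1}
See 'b': counts = {'b': 2, 'c': 1}
See 'b': counts = {'b': 3, 'c': 1}
See 'c': counts = {'b': 3, 'c': 2}
See 'b': counts = {'b': 4, 'c': 2}

{'b': 4, 'c': 2}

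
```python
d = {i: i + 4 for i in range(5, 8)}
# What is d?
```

{5: 9, 6: 10, 7: 11}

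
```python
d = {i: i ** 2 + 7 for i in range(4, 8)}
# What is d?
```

{4: 23, 5: 32, 6: 43, 7: 56}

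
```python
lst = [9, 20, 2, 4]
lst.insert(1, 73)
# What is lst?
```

[9, 73, 20, 2, 4]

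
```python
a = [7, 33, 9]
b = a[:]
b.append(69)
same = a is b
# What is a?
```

After line 1: a = [7, 33, 9]
After line 2 (b = a[:] is a shallow copy, new object): a = [7, 33, 9], b = [7, 33, 9]
After line 3 (append only mutates b): a = [7, 33, 9], b = [7, 33, 9, 69]
After line 4 (same = a is b; different objects -> False): same = False

[7, 33, 9]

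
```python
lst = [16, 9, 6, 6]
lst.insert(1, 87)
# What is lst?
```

[16, 87, 9, 6, 6]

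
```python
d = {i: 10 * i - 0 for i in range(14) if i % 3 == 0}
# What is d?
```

{0: 0, 3: 30, 6: 60, 9: 90, 12: 120}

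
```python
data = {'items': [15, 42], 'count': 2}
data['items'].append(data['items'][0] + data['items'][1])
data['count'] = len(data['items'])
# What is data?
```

After line 1: data = {'items': [15, 42], 'count': 2}
After line 2 (append 15 + 42 = 57): data = {'items': [15, 42, 57], 'count': 2}
After line 3 (count = len(items) = 3): data = {'items': [15, 42, 57], 'count': 3}

{'items': [15, 42, 57], 'count': 3}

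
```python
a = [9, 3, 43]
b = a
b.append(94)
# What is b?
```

After line 1: a = [9, 3, 43]
After line 2 (b = a is an alias, same object): a = [9, 3, 43], b = [9, 3, 43]
After line 3 (b.append mutates the shared list): a = [9, 3, 43, 94], b = [9, 3, 43, 94]

[9, 3, 43, 94]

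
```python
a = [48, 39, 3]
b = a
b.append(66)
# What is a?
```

After line 1: a = [48, 39, 3]
After line 2 (b = a is an alias, same object): a = [48, 39, 3], b = [48, 39, 3]
After line 3 (b.append mutates the shared list): a = [48, 39, 3, 66], b = [48, 39, 3, 66]

[48, 39, 3, 66]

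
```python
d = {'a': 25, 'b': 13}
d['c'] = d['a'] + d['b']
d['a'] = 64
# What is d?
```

After line 1: d = {'a': 25, 'b': 13}
After line 2 (d['c'] = 25 + 13): d = {'a': 25, 'b': 13, 'c': 38}
After line 3: d = {'a': 64, 'b': 13, 'c': 38}

{'a': 64, 'b': 13, 'c': 38}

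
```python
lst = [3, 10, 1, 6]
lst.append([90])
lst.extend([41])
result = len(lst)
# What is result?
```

After line 1: lst = [3, 10, 1, 6]
After line 2 (append adds [90] as single element): lst = [3, 10, 1, 6, [90]]
After line 3 (extend unpacks [41], adds 41): lst = [3, 10, 1, 6, [90], 41]
After line 4: result = len(lst) = 6

6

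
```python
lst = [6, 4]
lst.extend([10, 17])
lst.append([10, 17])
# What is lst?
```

After line 1: lst = [6, 4]
After line 2 (extend unpacks [10, 17]): lst = [6, 4, 10, 17]
After line 3 (append adds [10, 17] as single element): lst = [6, 4, 10, 17, [10, 17]]

[6, 4, 10, 17, [10, 17]]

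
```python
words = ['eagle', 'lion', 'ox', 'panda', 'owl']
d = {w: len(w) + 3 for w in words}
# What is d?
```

{'eagle': 8, 'lion': 7, 'ox': 5, 'panda': 8, 'owl': 6}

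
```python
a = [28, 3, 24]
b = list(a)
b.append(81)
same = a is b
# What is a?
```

After line 1: a = [28, 3, 24]
After line 2 (b = list(a) is a shallow copy, new object): a = [28, 3, 24], b = [28, 3, 24]
After line 3 (append only mutates b): a = [28, 3, 24], b = [28, 3, 24, 81]
After line 4 (same = a is b; different objects -> False): same = False

[28, 3, 24]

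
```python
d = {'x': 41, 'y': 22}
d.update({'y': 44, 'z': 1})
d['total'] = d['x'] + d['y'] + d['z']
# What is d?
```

After line 1: d = {'x': 41, 'y': 22}
After line 2 (y overwritten, z added): d = {'x': 41, 'y': 44, 'z': 1}
After line 3 (total = 41 + 44 + 1 = 86): d = {'x': 41, 'y': 44, 'z': 1, 'total': 86}

{'x': 41, 'y': 44, 'z': 1, 'total': 86}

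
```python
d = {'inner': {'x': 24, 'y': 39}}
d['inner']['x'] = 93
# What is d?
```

After line 1: d = {'inner': {'x': 24, 'y': 39}}
After line 2 (inner x overwritten): d = {'inner': {'x': 93, 'y': 39}}

{'inner': {'x': 93, 'y': 39}}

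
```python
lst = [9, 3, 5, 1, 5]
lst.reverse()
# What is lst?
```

[5, 1, 5, 3, 9]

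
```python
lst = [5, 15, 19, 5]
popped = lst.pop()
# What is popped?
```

5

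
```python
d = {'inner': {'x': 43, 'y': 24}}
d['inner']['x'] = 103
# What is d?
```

After line 1: d = {'inner': {'x': 43, 'y': 24}}
After line 2 (inner x overwritten): d = {'inner': {'x': 103, 'y': 24}}

{'inner': {'x': 103, 'y': 24}}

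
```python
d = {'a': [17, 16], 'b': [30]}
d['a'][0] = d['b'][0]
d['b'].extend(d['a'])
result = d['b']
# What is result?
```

After line 1: d = {'a': [17, 16], 'b': [30]}
After line 2 (a[0] = b[0] = 30): d = {'a': [30, 16], 'b': [30]}
After line 3 (b.extend(a) appends [30, 16]): d = {'a': [30, 16], 'b': [30, 30, 16]}
After line 4: result = d['b'] = [30, 30, 16]

[30, 30, 16]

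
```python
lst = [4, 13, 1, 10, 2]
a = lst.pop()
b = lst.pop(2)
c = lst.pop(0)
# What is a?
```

After line 1: lst = [4, 13, 1, 10, 2]
After line 2 (pop() -> a = 2): lst = [4, 13, 1, 10]
After line 3 (pop(2) -> b = 1): lst = [4, 13, 10]
After line 4 (pop(0) -> c = 4): lst = [13, 10]

2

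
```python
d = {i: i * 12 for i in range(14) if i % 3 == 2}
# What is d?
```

{2: 24, 5: 60, 8: 96, 11: 132}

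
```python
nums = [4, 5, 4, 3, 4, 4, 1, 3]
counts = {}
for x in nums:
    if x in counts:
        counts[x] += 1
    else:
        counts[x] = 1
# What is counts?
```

Initial: counts = {}, nums = [4, 5, 4, 3, 4, 4, 1, 3]
See 4: counts = {4: 1}
See 5: counts = {4: 1, 5: 1}
See 4: counts = {4: 2, 5: 1}
See 3: counts = {4: 2, 5: 1, 3: 1}
See 4: counts = {4: 3, 5: 1, 3: 1}
See 4: counts = {4: 4, 5: 1, 3: 1}
See 1: counts = {4: 4, 5: 1, 3: 1, 1: 1}
See 3: counts = {4: 4, 5: 1, 3: 2, 1: 1}

{4: 4, 5: 1, 3: 2, 1: 1}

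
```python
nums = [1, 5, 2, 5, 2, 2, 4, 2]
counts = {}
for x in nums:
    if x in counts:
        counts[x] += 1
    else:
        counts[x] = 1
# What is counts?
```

Initial: counts = {}, nums = [1, 5, 2, 5, 2, 2, 4, 2]
See 1: counts = {1: 1}
See 5: counts = {1: 1, 5: 1}
See 2: counts = {1: 1, 5: 1, 2: 1}
See 5: counts = {1: 1, 5: 2, 2: 1}
See 2: counts = {1: 1, 5: 2, 2: 2}
See 2: counts = {1: 1, 5: 2, 2: 3}
See 4: counts = {1: 1, 5: 2, 2: 3, 4: 1}
See 2: counts = {1: 1, 5: 2, 2: 4, 4: 1}

{1: 1, 5: 2, 2: 4, 4: 1}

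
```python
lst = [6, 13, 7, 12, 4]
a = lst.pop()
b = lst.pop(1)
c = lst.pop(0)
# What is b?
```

After line 1: lst = [6, 13, 7, 12, 4]
After line 2 (pop() -> a = 4): lst = [6, 13, 7, 12]
After line 3 (pop(1) -> b = 13): lst = [6, 7, 12]
After line 4 (pop(0) -> c = 6): lst = [7, 12]

13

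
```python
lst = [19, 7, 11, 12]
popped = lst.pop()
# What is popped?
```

12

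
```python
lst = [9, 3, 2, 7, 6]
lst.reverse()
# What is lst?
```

[6, 7, 2, 3, 9]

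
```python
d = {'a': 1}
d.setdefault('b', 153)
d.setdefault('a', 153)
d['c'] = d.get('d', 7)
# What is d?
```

After line 1: d = {'a': 1}
After line 2 (setdefault adds 'b'=153): d = {'a': 1, 'b': 153}
After line 3 (setdefault 'a' no-op, already exists): d = {'a': 1, 'b': 153}
After line 4 (get('d', 7) returns default since 'd' not in d): d = {'a': 1, 'b': 153, 'c': 7}

{'a': 1, 'b': 153, 'c': 7}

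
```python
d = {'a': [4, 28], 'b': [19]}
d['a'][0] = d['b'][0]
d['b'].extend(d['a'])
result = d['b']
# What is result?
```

After line 1: d = {'a': [4, 28], 'b': [19]}
After line 2 (a[0] = b[0] = 19): d = {'a': [19, 28], 'b': [19]}
After line 3 (b.extend(a) appends [19, 28]): d = {'a': [19, 28], 'b': [19, 19, 28]}
After line 4: result = d['b'] = [19, 19, 28]

[19, 19, 28]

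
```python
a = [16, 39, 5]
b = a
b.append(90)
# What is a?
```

After line 1: a = [16, 39, 5]
After line 2 (b = a is an alias, same object): a = [16, 39, 5], b = [16, 39, 5]
After line 3 (b.append mutates the shared list): a = [16, 39, 5, 90], b = [16, 39, 5, 90]

[16, 39, 5, 90]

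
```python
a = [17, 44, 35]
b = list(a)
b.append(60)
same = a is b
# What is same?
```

After line 1: a = [17, 44, 35]
After line 2 (b = list(a) is a shallow copy, new object): a = [17, 44, 35], b = [17, 44, 35]
After line 3 (append only mutates b): a = [17, 44, 35], b = [17, 44, 35, 60]
After line 4 (same = a is b; different objects -> False): same = False

False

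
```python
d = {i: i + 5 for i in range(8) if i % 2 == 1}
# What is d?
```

{1: 6, 3: 8, 5: 10, 7: 12}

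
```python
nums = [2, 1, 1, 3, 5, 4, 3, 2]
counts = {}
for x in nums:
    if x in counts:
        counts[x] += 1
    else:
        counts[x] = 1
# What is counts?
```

Initial: counts = {}, nums = [2, 1, 1, 3, 5, 4, 3, 2]
See 2: counts = {2: 1}
See 1: counts = {2: 1, 1: 1}
See 1: counts = {2: 1, 1: 2}
See 3: counts = {2: 1, 1: 2, 3: 1}
See 5: counts = {2: 1, 1: 2, 3: 1, 5: 1}
See 4: counts = {2: 1, 1: 2, 3: 1, 5: 1, 4: 1}
See 3: counts = {2: 1, 1: 2, 3: 2, 5: 1, 4: 1}
See 2: counts = {2: 2, 1: 2, 3: 2, 5: 1, 4: 1}

{2: 2, 1: 2, 3: 2, 5: 1, 4: 1}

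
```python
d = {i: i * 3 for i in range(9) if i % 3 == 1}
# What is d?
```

{1: 3, 4: 12, 7: 21}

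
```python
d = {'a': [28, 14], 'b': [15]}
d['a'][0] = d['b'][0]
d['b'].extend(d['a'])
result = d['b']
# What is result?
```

After line 1: d = {'a': [28, 14], 'b': [15]}
After line 2 (a[0] = b[0] = 15): d = {'a': [15, 14], 'b': [15]}
After line 3 (b.extend(a) appends [15, 14]): d = {'a': [15, 14], 'b': [15, 15, 14]}
After line 4: result = d['b'] = [15, 15, 14]

[15, 15, 14]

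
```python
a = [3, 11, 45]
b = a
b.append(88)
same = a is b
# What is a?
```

After line 1: a = [3, 11, 45]
After line 2 (b = a is an alias, same object): a = [3, 11, 45], b = [3, 11, 45]
After line 3 (b.append mutates the shared list): a = [3, 11, 45, 88], b = [3, 11, 45, 88]
After line 4 (same = a is b; same object -> True): same = True

[3, 11, 45, 88]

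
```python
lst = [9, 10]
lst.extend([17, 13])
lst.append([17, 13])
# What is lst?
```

After line 1: lst = [9, 10]
After line 2 (extend unpacks [17, 13]): lst = [9, 10, 17, 13]
After line 3 (append adds [17, 13] as single element): lst = [9, 10, 17, 13, [17, 13]]

[9, 10, 17, 13, [17, 13]]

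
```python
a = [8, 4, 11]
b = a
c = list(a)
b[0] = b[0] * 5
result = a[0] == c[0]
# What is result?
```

After line 1: a = [8, 4, 11]
After line 2 (b = a, alias): a = [8, 4, 11], b = [8, 4, 11]
After line 3 (c = list(a) is a copy, new object): c = [8, 4, 11]
After line 4 (b[0] = 8 * 5 = 40; mutates shared a/b): a = b = [40, 4, 11], c = [8, 4, 11]
After line 5 (a[0] = 40, c[0] = 8; result = False)

False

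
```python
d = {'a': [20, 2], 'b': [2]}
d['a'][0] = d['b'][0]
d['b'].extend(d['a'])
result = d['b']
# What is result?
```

After line 1: d = {'a': [20, 2], 'b': [2]}
After line 2 (a[0] = b[0] = 2): d = {'a': [2, 2], 'b': [2]}
After line 3 (b.extend(a) appends [2, 2]): d = {'a': [2, 2], 'b': [2, 2, 2]}
After line 4: result = d['b'] = [2, 2, 2]

[2, 2, 2]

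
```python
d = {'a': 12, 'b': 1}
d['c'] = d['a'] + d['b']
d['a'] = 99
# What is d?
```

After line 1: d = {'a': 12, 'b': 1}
After line 2 (d['c'] = 12 + 1): d = {'a': 12, 'b': 1, 'c': 13}
After line 3: d = {'a': 99, 'b': 1, 'c': 13}

{'a': 99, 'b': 1, 'c': 13}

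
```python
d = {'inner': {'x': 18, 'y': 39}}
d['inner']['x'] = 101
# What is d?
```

After line 1: d = {'inner': {'x': 18, 'y': 39}}
After line 2 (inner x overwritten): d = {'inner': {'x': 101, 'y': 39}}

{'inner': {'x': 101, 'y': 39}}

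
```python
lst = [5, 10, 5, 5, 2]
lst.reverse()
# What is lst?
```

[2, 5, 5, 10, 5]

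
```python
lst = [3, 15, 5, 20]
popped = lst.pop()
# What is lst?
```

[3, 15, 5]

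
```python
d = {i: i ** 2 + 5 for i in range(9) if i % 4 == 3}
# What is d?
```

{3: 14, 7: 54}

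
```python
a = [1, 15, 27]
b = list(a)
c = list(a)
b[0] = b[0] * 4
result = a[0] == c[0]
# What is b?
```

After line 1: a = [1, 15, 27]
After line 2 (b = list(a), copy): a = [1, 15, 27], b = [1, 15, 27]
After line 3 (c = list(a) is a copy, new object): c = [1, 15, 27]
After line 4 (b[0] = 1 * 4 = 4; only b mutates (copy)): a = [1, 15, 27], b = [4, 15, 27], c = [1, 15, 27]
After line 5 (a[0] = 1, c[0] = 1; result = True)

[4, 15, 27]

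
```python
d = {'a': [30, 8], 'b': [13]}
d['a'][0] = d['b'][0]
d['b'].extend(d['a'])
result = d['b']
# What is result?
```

After line 1: d = {'a': [30, 8], 'b': [13]}
After line 2 (a[0] = b[0] = 13): d = {'a': [13, 8], 'b': [13]}
After line 3 (b.extend(a) appends [13, 8]): d = {'a': [13, 8], 'b': [13, 13, 8]}
After line 4: result = d['b'] = [13, 13, 8]

[13, 13, 8]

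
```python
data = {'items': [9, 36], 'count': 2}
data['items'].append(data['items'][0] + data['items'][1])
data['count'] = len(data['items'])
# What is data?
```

After line 1: data = {'items': [9, 36], 'count': 2}
After line 2 (append 9 + 36 = 45): data = {'items': [9, 36, 45], 'count': 2}
After line 3 (count = len(items) = 3): data = {'items': [9, 36, 45], 'count': 3}

{'items': [9, 36, 45], 'count': 3}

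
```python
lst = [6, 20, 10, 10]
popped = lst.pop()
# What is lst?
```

[6, 20, 10]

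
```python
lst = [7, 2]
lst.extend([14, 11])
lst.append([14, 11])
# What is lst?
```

After line 1: lst = [7, 2]
After line 2 (extend unpacks [14, 11]): lst = [7, 2, 14, 11]
After line 3 (append adds [14, 11] as single element): lst = [7, 2, 14, 11, [14, 11]]

[7, 2, 14, 11, [14, 11]]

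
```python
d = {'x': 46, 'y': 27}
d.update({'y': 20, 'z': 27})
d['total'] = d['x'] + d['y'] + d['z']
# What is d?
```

After line 1: d = {'x': 46, 'y': 27}
After line 2 (y overwritten, z added): d = {'x': 46, 'y': 20, 'z': 27}
After line 3 (total = 46 + 20 + 27 = 93): d = {'x': 46, 'y': 20, 'z': 27, 'total': 93}

{'x': 46, 'y': 20, 'z': 27, 'total': 93}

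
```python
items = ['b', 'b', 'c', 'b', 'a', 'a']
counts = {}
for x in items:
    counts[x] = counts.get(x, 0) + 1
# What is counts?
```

Initial: counts = {}, items = ['b', 'b', 'c', 'b', 'a', 'a']
See 'b': counts = {'b': 1}
See 'b': counts = {'b': 2}
See 'c': counts = {'b': 2, 'c': 1}
See 'b': counts = {'b': 3, 'c': 1}
See 'a': counts = {'b': 3, 'c': 1, 'a': 1}
See 'a': counts = {'b': 3, 'c': 1, 'a': 2}

{'b': 3, 'c': 1, 'a': 2}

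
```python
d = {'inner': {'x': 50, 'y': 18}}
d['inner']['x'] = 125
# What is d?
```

After line 1: d = {'inner': {'x': 50, 'y': 18}}
After line 2 (inner x overwritten): d = {'inner': {'x': 125, 'y': 18}}

{'inner': {'x': 125, 'y': 18}}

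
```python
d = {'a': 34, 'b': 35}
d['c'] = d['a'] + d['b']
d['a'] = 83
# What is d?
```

After line 1: d = {'a': 34, 'b': 35}
After line 2 (d['c'] = 34 + 35): d = {'a': 34, 'b': 35, 'c': 69}
After line 3: d = {'a': 83, 'b': 35, 'c': 69}

{'a': 83, 'b': 35, 'c': 69}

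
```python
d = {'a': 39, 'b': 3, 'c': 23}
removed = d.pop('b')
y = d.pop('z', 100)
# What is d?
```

After line 1: d = {'a': 39, 'b': 3, 'c': 23}
After line 2 (pop 'b' returns 3): d = {'a': 39, 'c': 23}, removed = 3
After line 3 (pop 'z' missing, returns default 100): d = {'a': 39, 'c': 23}, y = 100

{'a': 39, 'c': 23}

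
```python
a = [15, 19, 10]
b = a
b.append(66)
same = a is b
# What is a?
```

After line 1: a = [15, 19, 10]
After line 2 (b = a is an alias, same object): a = [15, 19, 10], b = [15, 19, 10]
After line 3 (b.append mutates the shared list): a = [15, 19, 10, 66], b = [15, 19, 10, 66]
After line 4 (same = a is b; same object -> True): same = True

[15, 19, 10, 66]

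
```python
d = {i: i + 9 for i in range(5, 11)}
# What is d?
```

{5: 14, 6: 15, 7: 16, 8: 17, 9: 18, 10: 19}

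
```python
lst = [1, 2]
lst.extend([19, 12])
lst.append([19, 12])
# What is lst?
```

After line 1: lst = [1, 2]
After line 2 (extend unpacks [19, 12]): lst = [1, 2, 19, 12]
After line 3 (append adds [19, 12] as single element): lst = [1, 2, 19, 12, [19, 12]]

[1, 2, 19, 12, [19, 12]]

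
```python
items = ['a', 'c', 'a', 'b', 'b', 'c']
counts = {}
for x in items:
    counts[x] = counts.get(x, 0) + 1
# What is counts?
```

Initial: counts = {}, items = ['a', 'c', 'a', 'b', 'b', 'c']
See 'a': counts = {'a': 1}
See 'c': counts = {'a': 1, 'c': 1}
See 'a': counts = {'a': 2, 'c': 1}
See 'b': counts = {'a': 2, 'c': 1, 'b': 1}
See 'b': counts = {'a': 2, 'c': 1, 'b': 2}
See 'c': counts = {'a': 2, 'c': 2, 'b': 2}

{'a': 2, 'c': 2, 'b': 2}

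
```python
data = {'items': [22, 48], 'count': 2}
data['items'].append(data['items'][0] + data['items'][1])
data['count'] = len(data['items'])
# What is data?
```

After line 1: data = {'items': [22, 48], 'count': 2}
After line 2 (append 22 + 48 = 70): data = {'items': [22, 48, 70], 'count': 2}
After line 3 (count = len(items) = 3): data = {'items': [22, 48, 70], 'count': 3}

{'items': [22, 48, 70], 'count': 3}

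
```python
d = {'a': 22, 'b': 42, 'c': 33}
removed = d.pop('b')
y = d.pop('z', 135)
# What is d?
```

After line 1: d = {'a': 22, 'b': 42, 'c': 33}
After line 2 (pop 'b' returns 42): d = {'a': 22, 'c': 33}, removed = 42
After line 3 (pop 'z' missing, returns default 135): d = {'a': 22, 'c': 33}, y = 135

{'a': 22, 'c': 33}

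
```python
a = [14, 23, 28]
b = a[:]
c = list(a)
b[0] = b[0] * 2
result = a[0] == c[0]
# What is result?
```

After line 1: a = [14, 23, 28]
After line 2 (b = a[:], copy): a = [14, 23, 28], b = [14, 23, 28]
After line 3 (c = list(a) is a copy, new object): c = [14, 23, 28]
After line 4 (b[0] = 14 * 2 = 28; only b mutates (copy)): a = [14, 23, 28], b = [28, 23, 28], c = [14, 23, 28]
After line 5 (a[0] = 14, c[0] = 14; result = True)

True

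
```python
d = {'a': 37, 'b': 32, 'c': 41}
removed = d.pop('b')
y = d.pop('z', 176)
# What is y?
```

After line 1: d = {'a': 37, 'b': 32, 'c': 41}
After line 2 (pop 'b' returns 32): d = {'a': 37, 'c': 41}, removed = 32
After line 3 (pop 'z' missing, returns default 176): d = {'a': 37, 'c': 41}, y = 176

176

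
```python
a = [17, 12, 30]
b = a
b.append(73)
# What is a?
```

After line 1: a = [17, 12, 30]
After line 2 (b = a is an alias, same object): a = [17, 12, 30], b = [17, 12, 30]
After line 3 (b.append mutates the shared list): a = [17, 12, 30, 73], b = [17, 12, 30, 73]

[17, 12, 30, 73]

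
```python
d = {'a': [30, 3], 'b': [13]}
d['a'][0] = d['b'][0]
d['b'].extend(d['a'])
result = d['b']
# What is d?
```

After line 1: d = {'a': [30, 3], 'b': [13]}
After line 2 (a[0] = b[0] = 13): d = {'a': [13, 3], 'b': [13]}
After line 3 (b.extend(a) appends [13, 3]): d = {'a': [13, 3], 'b': [13, 13, 3]}
After line 4: result = d['b'] = [13, 13, 3]

{'a': [13, 3], 'b': [13, 13, 3]}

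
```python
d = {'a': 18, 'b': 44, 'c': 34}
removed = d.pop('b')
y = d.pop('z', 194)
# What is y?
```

After line 1: d = {'a': 18, 'b': 44, 'c': 34}
After line 2 (pop 'b' returns 44): d = {'a': 18, 'c': 34}, removed = 44
After line 3 (pop 'z' missing, returns default 194): d = {'a': 18, 'c': 34}, y = 194

194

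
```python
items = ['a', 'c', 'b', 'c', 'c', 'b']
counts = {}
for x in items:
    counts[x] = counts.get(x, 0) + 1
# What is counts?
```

Initial: counts = {}, items = ['a', 'c', 'b', 'c', 'c', 'b']
See 'a': counts = {'a': 1}
See 'c': counts = {'a': 1, 'c': 1}
See 'b': counts = {'a': 1, 'c': 1, 'b': 1}
See 'c': counts = {'a': 1, 'c': 2, 'b': 1}
See 'c': counts = {'a': 1, 'c': 3, 'b': 1}
See 'b': counts = {'a': 1, 'c': 3, 'b': 2}

{'a': 1, 'c': 3, 'b': 2}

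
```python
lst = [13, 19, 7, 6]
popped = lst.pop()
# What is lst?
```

[13, 19, 7]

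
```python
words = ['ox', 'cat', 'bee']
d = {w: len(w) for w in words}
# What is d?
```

{'ox': 2, 'cat': 3, 'bee': 3}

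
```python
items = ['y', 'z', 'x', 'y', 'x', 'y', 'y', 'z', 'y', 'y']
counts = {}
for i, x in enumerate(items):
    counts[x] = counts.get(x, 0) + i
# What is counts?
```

Initial: counts = {}, items = ['y', 'z', 'x', 'y', 'x', 'y', 'y', 'z', 'y', 'y']
i=0, x='y': counts = {'y': 0}
i=1, x='z': counts = {'y': 0, 'z': 1}
i=2, x='x': counts = {'y': 0, 'z': 1, 'x': 2}
i=3, x='y': counts = {'y': 3, 'z': 1, 'x': 2}
i=4, x='x': counts = {'y': 3, 'z': 1, 'x': 6}
i=5, x='y': counts = {'y': 8, 'z': 1, 'x': 6}
i=6, x='y': counts = {'y': 14, 'z': 1, 'x': 6}
i=7, x='z': counts = {'y': 14, 'z': 8, 'x': 6}
i=8, x='y': counts = {'y': 22, 'z': 8, 'x': 6}
i=9, x='y': counts = {'y': 31, 'z': 8, 'x': 6}

{'y': 31, 'z': 8, 'x': 6}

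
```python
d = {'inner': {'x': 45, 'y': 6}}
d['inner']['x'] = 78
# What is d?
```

After line 1: d = {'inner': {'x': 45, 'y': 6}}
After line 2 (inner x overwritten): d = {'inner': {'x': 78, 'y': 6}}

{'inner': {'x': 78, 'y': 6}}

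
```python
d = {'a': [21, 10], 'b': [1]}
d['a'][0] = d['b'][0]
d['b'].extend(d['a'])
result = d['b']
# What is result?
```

After line 1: d = {'a': [21, 10], 'b': [1]}
After line 2 (a[0] = b[0] = 1): d = {'a': [1, 10], 'b': [1]}
After line 3 (b.extend(a) appends [1, 10]): d = {'a': [1, 10], 'b': [1, 1, 10]}
After line 4: result = d['b'] = [1, 1, 10]

[1, 1, 10]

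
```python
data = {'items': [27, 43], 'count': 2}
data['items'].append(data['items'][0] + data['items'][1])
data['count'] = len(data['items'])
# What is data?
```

After line 1: data = {'items': [27, 43], 'count': 2}
After line 2 (append 27 + 43 = 70): data = {'items': [27, 43, 70], 'count': 2}
After line 3 (count = len(items) = 3): data = {'items': [27, 43, 70], 'count': 3}

{'items': [27, 43, 70], 'count': 3}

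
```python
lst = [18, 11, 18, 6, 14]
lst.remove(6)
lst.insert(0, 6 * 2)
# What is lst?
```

After line 1: lst = [18, 11, 18, 6, 14]
After line 2 (remove first 6): lst = [18, 11, 18, 14]
After line 3 (insert 12 at index 0): lst = [12, 18, 11, 18, 14]

[12, 18, 11, 18, 14]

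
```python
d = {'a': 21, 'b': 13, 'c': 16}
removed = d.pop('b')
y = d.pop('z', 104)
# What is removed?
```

After line 1: d = {'a': 21, 'b': 13, 'c': 16}
After line 2 (pop 'b' returns 13): d = {'a': 21, 'c': 16}, removed = 13
After line 3 (pop 'z' missing, returns default 104): d = {'a': 21, 'c': 16}, y = 104

13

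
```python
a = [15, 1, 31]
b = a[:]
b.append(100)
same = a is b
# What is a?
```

After line 1: a = [15, 1, 31]
After line 2 (b = a[:] is a shallow copy, new object): a = [15, 1, 31], b = [15, 1, 31]
After line 3 (append only mutates b): a = [15, 1, 31], b = [15, 1, 31, 100]
After line 4 (same = a is b; different objects -> False): same = False

[15, 1, 31]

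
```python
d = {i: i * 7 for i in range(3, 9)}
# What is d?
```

{3: 21, 4: 28, 5: 35, 6: 42, 7: 49, 8: 56}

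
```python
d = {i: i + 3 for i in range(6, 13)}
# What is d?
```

{6: 9, 7: 10, 8: 11, 9: 12, 10: 13, 11: 14, 12: 15}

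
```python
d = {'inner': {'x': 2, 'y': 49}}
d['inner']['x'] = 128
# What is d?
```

After line 1: d = {'inner': {'x': 2, 'y': 49}}
After line 2 (inner x overwritten): d = {'inner': {'x': 128, 'y': 49}}

{'inner': {'x': 128, 'y': 49}}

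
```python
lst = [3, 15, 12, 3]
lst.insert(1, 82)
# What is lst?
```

[3, 82, 15, 12, 3]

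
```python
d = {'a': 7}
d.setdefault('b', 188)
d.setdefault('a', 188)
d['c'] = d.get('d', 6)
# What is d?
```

After line 1: d = {'a': 7}
After line 2 (setdefault adds 'b'=188): d = {'a': 7, 'b': 188}
After line 3 (setdefault 'a' no-op, already exists): d = {'a': 7, 'b': 188}
After line 4 (get('d', 6) returns default since 'd' not in d): d = {'a': 7, 'b': 188, 'c': 6}

{'a': 7, 'b': 188, 'c': 6}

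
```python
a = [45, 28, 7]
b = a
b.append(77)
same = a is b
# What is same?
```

After line 1: a = [45, 28, 7]
After line 2 (b = a is an alias, same object): a = [45, 28, 7], b = [45, 28, 7]
After line 3 (b.append mutates the shared list): a = [45, 28, 7, 77], b = [45, 28, 7, 77]
After line 4 (same = a is b; same object -> True): same = True

True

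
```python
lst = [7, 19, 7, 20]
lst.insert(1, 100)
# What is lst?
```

[7, 100, 19, 7, 20]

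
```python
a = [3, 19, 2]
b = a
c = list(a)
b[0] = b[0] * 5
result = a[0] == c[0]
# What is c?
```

After line 1: a = [3, 19, 2]
After line 2 (b = a, alias): a = [3, 19, 2], b = [3, 19, 2]
After line 3 (c = list(a) is a copy, new object): c = [3, 19, 2]
After line 4 (b[0] = 3 * 5 = 15; mutates shared a/b): a = b = [15, 19, 2], c = [3, 19, 2]
After line 5 (a[0] = 15, c[0] = 3; result = False)

[3, 19, 2]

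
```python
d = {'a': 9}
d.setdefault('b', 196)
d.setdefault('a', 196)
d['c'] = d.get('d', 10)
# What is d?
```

After line 1: d = {'a': 9}
After line 2 (setdefault adds 'b'=196): d = {'a': 9, 'b': 196}
After line 3 (setdefault 'a' no-op, already exists): d = {'a': 9, 'b': 196}
After line 4 (get('d', 10) returns default since 'd' not in d): d = {'a': 9, 'b': 196, 'c': 10}

{'a': 9, 'b': 196, 'c': 10}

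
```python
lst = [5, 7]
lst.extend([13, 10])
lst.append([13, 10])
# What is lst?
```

After line 1: lst = [5, 7]
After line 2 (extend unpacks [13, 10]): lst = [5, 7, 13, 10]
After line 3 (append adds [13, 10] as single element): lst = [5, 7, 13, 10, [13, 10]]

[5, 7, 13, 10, [13, 10]]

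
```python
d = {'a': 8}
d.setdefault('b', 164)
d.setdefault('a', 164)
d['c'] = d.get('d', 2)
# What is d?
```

After line 1: d = {'a': 8}
After line 2 (setdefault adds 'b'=164): d = {'a': 8, 'b': 164}
After line 3 (setdefault 'a' no-op, already exists): d = {'a': 8, 'b': 164}
After line 4 (get('d', 2) returns default since 'd' not in d): d = {'a': 8, 'b': 164, 'c': 2}

{'a': 8, 'b': 164, 'c': 2}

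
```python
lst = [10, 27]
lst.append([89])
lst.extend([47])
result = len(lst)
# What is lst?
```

After line 1: lst = [10, 27]
After line 2 (append adds [89] as single element): lst = [10, 27, [89]]
After line 3 (extend unpacks [47], adds 47): lst = [10, 27, [89], 47]
After line 4: result = len(lst) = 4

[10, 27, [89], 47]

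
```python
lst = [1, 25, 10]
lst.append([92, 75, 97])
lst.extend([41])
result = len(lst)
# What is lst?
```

After line 1: lst = [1, 25, 10]
After line 2 (append adds [92, 75, 97] as single element): lst = [1, 25, 10, [92, 75, 97]]
After line 3 (extend unpacks [41], adds 41): lst = [1, 25, 10, [92, 75, 97], 41]
After line 4: result = len(lst) = 5

[1, 25, 10, [92, 75, 97], 41]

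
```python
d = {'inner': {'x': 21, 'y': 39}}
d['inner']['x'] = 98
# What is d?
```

After line 1: d = {'inner': {'x': 21, 'y': 39}}
After line 2 (inner x overwritten): d = {'inner': {'x': 98, 'y': 39}}

{'inner': {'x': 98, 'y': 39}}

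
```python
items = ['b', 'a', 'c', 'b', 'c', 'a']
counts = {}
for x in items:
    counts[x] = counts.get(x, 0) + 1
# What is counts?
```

Initial: counts = {}, items = ['b', 'a', 'c', 'b', 'c', 'a']
See 'b': counts = {'b': 1}
See 'a': counts = {'b': 1, 'a': 1}
See 'c': counts = {'b': 1, 'a': 1, 'c': 1}
See 'b': counts = {'b': 2, 'a': 1, 'c': 1}
See 'c': counts = {'b': 2, 'a': 1, 'c': 2}
See 'a': counts = {'b': 2, 'a': 2, 'c': 2}

{'b': 2, 'a': 2, 'c': 2}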